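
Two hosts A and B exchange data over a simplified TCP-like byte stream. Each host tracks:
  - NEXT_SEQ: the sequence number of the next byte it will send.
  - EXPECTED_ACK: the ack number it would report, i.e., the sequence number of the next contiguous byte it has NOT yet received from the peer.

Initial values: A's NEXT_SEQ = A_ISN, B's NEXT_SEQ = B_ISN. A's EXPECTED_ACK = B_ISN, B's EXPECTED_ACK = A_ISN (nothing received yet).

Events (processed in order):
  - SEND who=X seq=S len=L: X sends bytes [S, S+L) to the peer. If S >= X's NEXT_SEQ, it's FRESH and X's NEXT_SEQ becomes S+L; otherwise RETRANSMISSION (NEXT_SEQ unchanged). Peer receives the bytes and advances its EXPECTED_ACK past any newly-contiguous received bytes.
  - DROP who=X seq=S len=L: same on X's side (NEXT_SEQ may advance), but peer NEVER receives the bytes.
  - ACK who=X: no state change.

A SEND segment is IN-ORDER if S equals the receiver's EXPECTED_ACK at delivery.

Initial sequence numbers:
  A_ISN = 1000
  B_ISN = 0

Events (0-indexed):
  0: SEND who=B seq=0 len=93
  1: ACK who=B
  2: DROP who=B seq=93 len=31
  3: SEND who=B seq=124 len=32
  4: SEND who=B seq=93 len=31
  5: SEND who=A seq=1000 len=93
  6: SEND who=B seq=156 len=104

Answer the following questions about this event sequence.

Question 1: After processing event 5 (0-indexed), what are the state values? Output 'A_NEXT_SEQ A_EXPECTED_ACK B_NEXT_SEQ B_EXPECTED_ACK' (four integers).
After event 0: A_seq=1000 A_ack=93 B_seq=93 B_ack=1000
After event 1: A_seq=1000 A_ack=93 B_seq=93 B_ack=1000
After event 2: A_seq=1000 A_ack=93 B_seq=124 B_ack=1000
After event 3: A_seq=1000 A_ack=93 B_seq=156 B_ack=1000
After event 4: A_seq=1000 A_ack=156 B_seq=156 B_ack=1000
After event 5: A_seq=1093 A_ack=156 B_seq=156 B_ack=1093

1093 156 156 1093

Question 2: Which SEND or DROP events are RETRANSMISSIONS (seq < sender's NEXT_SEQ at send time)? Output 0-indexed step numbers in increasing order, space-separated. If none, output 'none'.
Step 0: SEND seq=0 -> fresh
Step 2: DROP seq=93 -> fresh
Step 3: SEND seq=124 -> fresh
Step 4: SEND seq=93 -> retransmit
Step 5: SEND seq=1000 -> fresh
Step 6: SEND seq=156 -> fresh

Answer: 4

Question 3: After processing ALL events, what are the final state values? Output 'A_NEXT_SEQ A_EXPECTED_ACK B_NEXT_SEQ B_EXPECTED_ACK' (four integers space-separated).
After event 0: A_seq=1000 A_ack=93 B_seq=93 B_ack=1000
After event 1: A_seq=1000 A_ack=93 B_seq=93 B_ack=1000
After event 2: A_seq=1000 A_ack=93 B_seq=124 B_ack=1000
After event 3: A_seq=1000 A_ack=93 B_seq=156 B_ack=1000
After event 4: A_seq=1000 A_ack=156 B_seq=156 B_ack=1000
After event 5: A_seq=1093 A_ack=156 B_seq=156 B_ack=1093
After event 6: A_seq=1093 A_ack=260 B_seq=260 B_ack=1093

Answer: 1093 260 260 1093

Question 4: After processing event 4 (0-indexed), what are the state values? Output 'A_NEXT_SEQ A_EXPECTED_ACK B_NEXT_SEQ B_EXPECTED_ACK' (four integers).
After event 0: A_seq=1000 A_ack=93 B_seq=93 B_ack=1000
After event 1: A_seq=1000 A_ack=93 B_seq=93 B_ack=1000
After event 2: A_seq=1000 A_ack=93 B_seq=124 B_ack=1000
After event 3: A_seq=1000 A_ack=93 B_seq=156 B_ack=1000
After event 4: A_seq=1000 A_ack=156 B_seq=156 B_ack=1000

1000 156 156 1000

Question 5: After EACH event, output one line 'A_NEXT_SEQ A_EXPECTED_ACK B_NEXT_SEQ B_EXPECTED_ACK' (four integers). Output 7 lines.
1000 93 93 1000
1000 93 93 1000
1000 93 124 1000
1000 93 156 1000
1000 156 156 1000
1093 156 156 1093
1093 260 260 1093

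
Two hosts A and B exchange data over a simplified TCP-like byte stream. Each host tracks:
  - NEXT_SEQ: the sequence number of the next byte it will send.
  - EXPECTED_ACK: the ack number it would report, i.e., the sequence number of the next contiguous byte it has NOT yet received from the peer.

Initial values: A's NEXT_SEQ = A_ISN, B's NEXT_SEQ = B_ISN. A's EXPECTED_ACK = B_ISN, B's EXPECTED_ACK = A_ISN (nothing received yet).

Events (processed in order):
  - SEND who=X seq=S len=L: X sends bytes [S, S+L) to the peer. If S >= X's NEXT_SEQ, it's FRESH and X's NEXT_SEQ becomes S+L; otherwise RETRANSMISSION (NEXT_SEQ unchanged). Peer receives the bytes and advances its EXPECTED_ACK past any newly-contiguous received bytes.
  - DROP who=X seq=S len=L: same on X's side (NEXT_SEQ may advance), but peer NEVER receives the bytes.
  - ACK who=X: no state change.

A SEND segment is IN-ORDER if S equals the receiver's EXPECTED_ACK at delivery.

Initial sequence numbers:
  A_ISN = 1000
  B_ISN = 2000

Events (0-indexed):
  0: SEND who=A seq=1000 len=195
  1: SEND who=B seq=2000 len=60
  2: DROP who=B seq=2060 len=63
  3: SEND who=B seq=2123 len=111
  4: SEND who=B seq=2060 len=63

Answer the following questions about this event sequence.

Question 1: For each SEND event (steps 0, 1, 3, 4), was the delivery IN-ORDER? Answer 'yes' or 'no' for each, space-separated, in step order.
Answer: yes yes no yes

Derivation:
Step 0: SEND seq=1000 -> in-order
Step 1: SEND seq=2000 -> in-order
Step 3: SEND seq=2123 -> out-of-order
Step 4: SEND seq=2060 -> in-order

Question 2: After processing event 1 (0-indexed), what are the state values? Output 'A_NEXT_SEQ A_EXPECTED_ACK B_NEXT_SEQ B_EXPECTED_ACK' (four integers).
After event 0: A_seq=1195 A_ack=2000 B_seq=2000 B_ack=1195
After event 1: A_seq=1195 A_ack=2060 B_seq=2060 B_ack=1195

1195 2060 2060 1195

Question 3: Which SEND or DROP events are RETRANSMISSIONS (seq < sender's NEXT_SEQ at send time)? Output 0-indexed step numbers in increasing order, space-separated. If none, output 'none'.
Step 0: SEND seq=1000 -> fresh
Step 1: SEND seq=2000 -> fresh
Step 2: DROP seq=2060 -> fresh
Step 3: SEND seq=2123 -> fresh
Step 4: SEND seq=2060 -> retransmit

Answer: 4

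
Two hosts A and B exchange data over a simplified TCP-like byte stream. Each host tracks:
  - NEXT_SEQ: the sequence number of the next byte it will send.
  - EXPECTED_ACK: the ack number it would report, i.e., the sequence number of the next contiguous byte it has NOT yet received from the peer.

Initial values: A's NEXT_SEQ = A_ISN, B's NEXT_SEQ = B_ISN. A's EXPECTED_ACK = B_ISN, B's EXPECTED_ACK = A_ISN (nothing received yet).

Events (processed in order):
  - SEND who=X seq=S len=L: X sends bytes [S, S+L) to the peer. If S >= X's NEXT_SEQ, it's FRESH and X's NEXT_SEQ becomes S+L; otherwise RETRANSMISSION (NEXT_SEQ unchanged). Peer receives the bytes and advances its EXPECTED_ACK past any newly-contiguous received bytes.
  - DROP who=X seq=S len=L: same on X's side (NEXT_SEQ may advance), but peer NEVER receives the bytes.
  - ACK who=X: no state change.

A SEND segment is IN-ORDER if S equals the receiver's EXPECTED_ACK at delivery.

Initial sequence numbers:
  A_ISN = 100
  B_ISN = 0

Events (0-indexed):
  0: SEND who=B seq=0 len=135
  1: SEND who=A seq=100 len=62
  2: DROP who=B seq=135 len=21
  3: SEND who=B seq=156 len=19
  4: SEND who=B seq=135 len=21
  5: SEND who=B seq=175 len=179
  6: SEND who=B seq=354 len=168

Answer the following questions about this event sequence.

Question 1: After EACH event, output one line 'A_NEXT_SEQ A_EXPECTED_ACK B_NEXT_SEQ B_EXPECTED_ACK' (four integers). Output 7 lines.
100 135 135 100
162 135 135 162
162 135 156 162
162 135 175 162
162 175 175 162
162 354 354 162
162 522 522 162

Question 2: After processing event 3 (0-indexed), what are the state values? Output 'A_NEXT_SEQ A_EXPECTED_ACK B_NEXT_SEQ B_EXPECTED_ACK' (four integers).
After event 0: A_seq=100 A_ack=135 B_seq=135 B_ack=100
After event 1: A_seq=162 A_ack=135 B_seq=135 B_ack=162
After event 2: A_seq=162 A_ack=135 B_seq=156 B_ack=162
After event 3: A_seq=162 A_ack=135 B_seq=175 B_ack=162

162 135 175 162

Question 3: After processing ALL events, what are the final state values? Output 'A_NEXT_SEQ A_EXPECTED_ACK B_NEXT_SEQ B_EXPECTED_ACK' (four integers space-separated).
Answer: 162 522 522 162

Derivation:
After event 0: A_seq=100 A_ack=135 B_seq=135 B_ack=100
After event 1: A_seq=162 A_ack=135 B_seq=135 B_ack=162
After event 2: A_seq=162 A_ack=135 B_seq=156 B_ack=162
After event 3: A_seq=162 A_ack=135 B_seq=175 B_ack=162
After event 4: A_seq=162 A_ack=175 B_seq=175 B_ack=162
After event 5: A_seq=162 A_ack=354 B_seq=354 B_ack=162
After event 6: A_seq=162 A_ack=522 B_seq=522 B_ack=162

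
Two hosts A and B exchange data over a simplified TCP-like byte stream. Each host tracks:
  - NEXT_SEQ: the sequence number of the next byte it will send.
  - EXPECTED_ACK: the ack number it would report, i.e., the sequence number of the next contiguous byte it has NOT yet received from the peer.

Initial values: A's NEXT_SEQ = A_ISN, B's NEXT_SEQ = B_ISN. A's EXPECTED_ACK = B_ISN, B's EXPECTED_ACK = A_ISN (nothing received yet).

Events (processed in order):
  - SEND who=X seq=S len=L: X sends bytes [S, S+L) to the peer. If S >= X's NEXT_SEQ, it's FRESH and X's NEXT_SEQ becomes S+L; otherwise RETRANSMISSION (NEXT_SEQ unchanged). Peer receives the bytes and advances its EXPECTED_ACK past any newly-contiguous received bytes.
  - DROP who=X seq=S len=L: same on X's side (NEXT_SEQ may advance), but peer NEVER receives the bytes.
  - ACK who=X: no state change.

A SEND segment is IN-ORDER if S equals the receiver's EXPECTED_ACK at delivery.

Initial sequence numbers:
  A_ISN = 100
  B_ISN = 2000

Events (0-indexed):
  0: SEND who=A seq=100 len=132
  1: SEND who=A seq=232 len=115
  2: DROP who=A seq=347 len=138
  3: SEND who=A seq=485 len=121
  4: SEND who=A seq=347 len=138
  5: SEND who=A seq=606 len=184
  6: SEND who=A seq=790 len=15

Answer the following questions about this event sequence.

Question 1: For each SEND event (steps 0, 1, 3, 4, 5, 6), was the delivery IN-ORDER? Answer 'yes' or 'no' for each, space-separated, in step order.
Step 0: SEND seq=100 -> in-order
Step 1: SEND seq=232 -> in-order
Step 3: SEND seq=485 -> out-of-order
Step 4: SEND seq=347 -> in-order
Step 5: SEND seq=606 -> in-order
Step 6: SEND seq=790 -> in-order

Answer: yes yes no yes yes yes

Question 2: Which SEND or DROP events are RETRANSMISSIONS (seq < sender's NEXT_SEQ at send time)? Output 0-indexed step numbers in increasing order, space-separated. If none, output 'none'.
Answer: 4

Derivation:
Step 0: SEND seq=100 -> fresh
Step 1: SEND seq=232 -> fresh
Step 2: DROP seq=347 -> fresh
Step 3: SEND seq=485 -> fresh
Step 4: SEND seq=347 -> retransmit
Step 5: SEND seq=606 -> fresh
Step 6: SEND seq=790 -> fresh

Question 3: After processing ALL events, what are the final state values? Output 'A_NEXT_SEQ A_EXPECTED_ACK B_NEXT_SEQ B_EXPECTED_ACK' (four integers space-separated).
Answer: 805 2000 2000 805

Derivation:
After event 0: A_seq=232 A_ack=2000 B_seq=2000 B_ack=232
After event 1: A_seq=347 A_ack=2000 B_seq=2000 B_ack=347
After event 2: A_seq=485 A_ack=2000 B_seq=2000 B_ack=347
After event 3: A_seq=606 A_ack=2000 B_seq=2000 B_ack=347
After event 4: A_seq=606 A_ack=2000 B_seq=2000 B_ack=606
After event 5: A_seq=790 A_ack=2000 B_seq=2000 B_ack=790
After event 6: A_seq=805 A_ack=2000 B_seq=2000 B_ack=805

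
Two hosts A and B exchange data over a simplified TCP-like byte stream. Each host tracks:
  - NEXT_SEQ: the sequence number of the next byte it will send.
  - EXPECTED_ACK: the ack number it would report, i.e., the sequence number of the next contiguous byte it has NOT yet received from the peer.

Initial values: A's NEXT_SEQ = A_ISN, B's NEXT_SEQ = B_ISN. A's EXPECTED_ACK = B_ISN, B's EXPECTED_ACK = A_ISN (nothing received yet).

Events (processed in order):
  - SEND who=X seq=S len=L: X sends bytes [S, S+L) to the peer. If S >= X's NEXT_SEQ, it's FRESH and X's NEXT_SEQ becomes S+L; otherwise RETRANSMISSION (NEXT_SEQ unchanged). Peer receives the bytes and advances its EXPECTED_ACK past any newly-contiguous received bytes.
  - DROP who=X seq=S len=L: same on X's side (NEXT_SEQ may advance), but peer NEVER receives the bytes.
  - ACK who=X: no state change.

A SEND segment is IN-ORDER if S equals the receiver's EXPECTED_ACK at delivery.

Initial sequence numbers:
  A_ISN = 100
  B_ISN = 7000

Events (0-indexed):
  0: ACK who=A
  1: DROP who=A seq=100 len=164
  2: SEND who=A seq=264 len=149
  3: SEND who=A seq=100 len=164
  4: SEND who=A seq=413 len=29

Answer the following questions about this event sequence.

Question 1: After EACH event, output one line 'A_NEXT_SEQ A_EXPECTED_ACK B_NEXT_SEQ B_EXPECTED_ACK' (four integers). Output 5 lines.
100 7000 7000 100
264 7000 7000 100
413 7000 7000 100
413 7000 7000 413
442 7000 7000 442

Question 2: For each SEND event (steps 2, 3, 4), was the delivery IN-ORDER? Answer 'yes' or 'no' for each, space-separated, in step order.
Answer: no yes yes

Derivation:
Step 2: SEND seq=264 -> out-of-order
Step 3: SEND seq=100 -> in-order
Step 4: SEND seq=413 -> in-order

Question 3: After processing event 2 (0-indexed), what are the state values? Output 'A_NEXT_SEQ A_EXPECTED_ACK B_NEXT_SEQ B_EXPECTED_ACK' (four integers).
After event 0: A_seq=100 A_ack=7000 B_seq=7000 B_ack=100
After event 1: A_seq=264 A_ack=7000 B_seq=7000 B_ack=100
After event 2: A_seq=413 A_ack=7000 B_seq=7000 B_ack=100

413 7000 7000 100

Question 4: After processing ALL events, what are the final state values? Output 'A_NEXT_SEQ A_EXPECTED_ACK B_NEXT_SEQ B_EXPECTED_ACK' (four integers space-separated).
Answer: 442 7000 7000 442

Derivation:
After event 0: A_seq=100 A_ack=7000 B_seq=7000 B_ack=100
After event 1: A_seq=264 A_ack=7000 B_seq=7000 B_ack=100
After event 2: A_seq=413 A_ack=7000 B_seq=7000 B_ack=100
After event 3: A_seq=413 A_ack=7000 B_seq=7000 B_ack=413
After event 4: A_seq=442 A_ack=7000 B_seq=7000 B_ack=442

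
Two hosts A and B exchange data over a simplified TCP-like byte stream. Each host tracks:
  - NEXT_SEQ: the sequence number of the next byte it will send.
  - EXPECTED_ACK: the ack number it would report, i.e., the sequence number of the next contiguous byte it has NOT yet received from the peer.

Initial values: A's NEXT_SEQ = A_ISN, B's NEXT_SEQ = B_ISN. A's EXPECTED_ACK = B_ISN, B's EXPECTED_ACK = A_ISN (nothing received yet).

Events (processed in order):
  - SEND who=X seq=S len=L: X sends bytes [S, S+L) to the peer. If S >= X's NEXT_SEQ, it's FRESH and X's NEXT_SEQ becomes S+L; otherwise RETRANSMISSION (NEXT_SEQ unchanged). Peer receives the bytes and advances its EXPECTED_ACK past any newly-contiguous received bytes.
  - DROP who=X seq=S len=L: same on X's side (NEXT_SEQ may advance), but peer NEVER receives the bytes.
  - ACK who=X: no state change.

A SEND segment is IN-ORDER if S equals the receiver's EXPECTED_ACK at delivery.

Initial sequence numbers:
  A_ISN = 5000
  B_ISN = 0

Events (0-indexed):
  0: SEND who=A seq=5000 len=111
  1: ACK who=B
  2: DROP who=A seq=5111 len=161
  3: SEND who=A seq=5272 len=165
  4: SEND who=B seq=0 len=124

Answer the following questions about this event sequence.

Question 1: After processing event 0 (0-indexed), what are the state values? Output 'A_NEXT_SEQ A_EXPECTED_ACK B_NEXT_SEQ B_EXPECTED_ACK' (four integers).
After event 0: A_seq=5111 A_ack=0 B_seq=0 B_ack=5111

5111 0 0 5111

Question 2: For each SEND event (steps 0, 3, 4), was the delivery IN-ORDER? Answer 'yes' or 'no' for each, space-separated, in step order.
Step 0: SEND seq=5000 -> in-order
Step 3: SEND seq=5272 -> out-of-order
Step 4: SEND seq=0 -> in-order

Answer: yes no yes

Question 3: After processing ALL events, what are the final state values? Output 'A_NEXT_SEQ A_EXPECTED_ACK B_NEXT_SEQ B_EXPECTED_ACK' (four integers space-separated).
Answer: 5437 124 124 5111

Derivation:
After event 0: A_seq=5111 A_ack=0 B_seq=0 B_ack=5111
After event 1: A_seq=5111 A_ack=0 B_seq=0 B_ack=5111
After event 2: A_seq=5272 A_ack=0 B_seq=0 B_ack=5111
After event 3: A_seq=5437 A_ack=0 B_seq=0 B_ack=5111
After event 4: A_seq=5437 A_ack=124 B_seq=124 B_ack=5111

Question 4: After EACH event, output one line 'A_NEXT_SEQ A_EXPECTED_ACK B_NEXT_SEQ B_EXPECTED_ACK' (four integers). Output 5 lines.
5111 0 0 5111
5111 0 0 5111
5272 0 0 5111
5437 0 0 5111
5437 124 124 5111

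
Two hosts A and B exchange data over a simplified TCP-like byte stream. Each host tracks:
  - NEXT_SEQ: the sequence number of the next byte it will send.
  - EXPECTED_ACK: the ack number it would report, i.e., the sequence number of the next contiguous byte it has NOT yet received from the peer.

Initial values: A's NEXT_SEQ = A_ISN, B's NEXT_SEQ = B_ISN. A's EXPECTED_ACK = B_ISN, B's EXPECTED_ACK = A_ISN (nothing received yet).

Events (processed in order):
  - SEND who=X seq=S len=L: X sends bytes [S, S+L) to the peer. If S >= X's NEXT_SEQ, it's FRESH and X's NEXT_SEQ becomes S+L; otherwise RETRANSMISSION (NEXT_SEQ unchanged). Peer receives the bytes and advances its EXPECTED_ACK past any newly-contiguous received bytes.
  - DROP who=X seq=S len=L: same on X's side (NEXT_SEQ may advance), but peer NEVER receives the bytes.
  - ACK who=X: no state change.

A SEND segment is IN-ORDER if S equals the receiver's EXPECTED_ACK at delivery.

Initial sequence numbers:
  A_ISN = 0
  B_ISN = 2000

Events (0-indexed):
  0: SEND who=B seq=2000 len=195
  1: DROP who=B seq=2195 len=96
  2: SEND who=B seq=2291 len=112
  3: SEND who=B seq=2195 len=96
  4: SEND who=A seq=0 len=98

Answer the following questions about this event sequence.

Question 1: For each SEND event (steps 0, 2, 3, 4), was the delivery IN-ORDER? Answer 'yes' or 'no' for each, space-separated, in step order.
Answer: yes no yes yes

Derivation:
Step 0: SEND seq=2000 -> in-order
Step 2: SEND seq=2291 -> out-of-order
Step 3: SEND seq=2195 -> in-order
Step 4: SEND seq=0 -> in-order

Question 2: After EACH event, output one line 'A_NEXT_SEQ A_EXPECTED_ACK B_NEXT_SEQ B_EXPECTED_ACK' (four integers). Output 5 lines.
0 2195 2195 0
0 2195 2291 0
0 2195 2403 0
0 2403 2403 0
98 2403 2403 98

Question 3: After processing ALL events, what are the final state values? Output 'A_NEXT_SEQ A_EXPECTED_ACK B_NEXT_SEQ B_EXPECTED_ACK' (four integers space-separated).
Answer: 98 2403 2403 98

Derivation:
After event 0: A_seq=0 A_ack=2195 B_seq=2195 B_ack=0
After event 1: A_seq=0 A_ack=2195 B_seq=2291 B_ack=0
After event 2: A_seq=0 A_ack=2195 B_seq=2403 B_ack=0
After event 3: A_seq=0 A_ack=2403 B_seq=2403 B_ack=0
After event 4: A_seq=98 A_ack=2403 B_seq=2403 B_ack=98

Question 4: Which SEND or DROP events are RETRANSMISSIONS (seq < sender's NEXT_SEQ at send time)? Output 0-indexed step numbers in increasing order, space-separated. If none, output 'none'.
Step 0: SEND seq=2000 -> fresh
Step 1: DROP seq=2195 -> fresh
Step 2: SEND seq=2291 -> fresh
Step 3: SEND seq=2195 -> retransmit
Step 4: SEND seq=0 -> fresh

Answer: 3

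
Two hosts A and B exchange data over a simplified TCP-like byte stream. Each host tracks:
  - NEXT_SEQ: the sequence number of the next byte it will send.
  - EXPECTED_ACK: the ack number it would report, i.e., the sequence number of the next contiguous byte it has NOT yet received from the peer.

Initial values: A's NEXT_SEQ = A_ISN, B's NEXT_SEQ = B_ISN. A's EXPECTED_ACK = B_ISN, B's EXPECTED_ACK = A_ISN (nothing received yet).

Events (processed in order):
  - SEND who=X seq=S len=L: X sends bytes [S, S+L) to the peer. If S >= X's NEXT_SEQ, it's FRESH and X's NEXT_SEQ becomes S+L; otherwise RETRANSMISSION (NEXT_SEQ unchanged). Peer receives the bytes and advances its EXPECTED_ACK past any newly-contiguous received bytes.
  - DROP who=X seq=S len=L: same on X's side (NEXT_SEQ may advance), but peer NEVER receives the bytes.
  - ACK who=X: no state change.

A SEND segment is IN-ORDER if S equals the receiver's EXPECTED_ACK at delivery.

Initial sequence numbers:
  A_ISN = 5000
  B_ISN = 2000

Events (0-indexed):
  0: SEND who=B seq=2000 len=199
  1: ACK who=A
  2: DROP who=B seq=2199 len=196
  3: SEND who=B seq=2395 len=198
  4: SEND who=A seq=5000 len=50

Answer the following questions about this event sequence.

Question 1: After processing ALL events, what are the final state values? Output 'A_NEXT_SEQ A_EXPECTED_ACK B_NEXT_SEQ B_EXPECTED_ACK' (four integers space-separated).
After event 0: A_seq=5000 A_ack=2199 B_seq=2199 B_ack=5000
After event 1: A_seq=5000 A_ack=2199 B_seq=2199 B_ack=5000
After event 2: A_seq=5000 A_ack=2199 B_seq=2395 B_ack=5000
After event 3: A_seq=5000 A_ack=2199 B_seq=2593 B_ack=5000
After event 4: A_seq=5050 A_ack=2199 B_seq=2593 B_ack=5050

Answer: 5050 2199 2593 5050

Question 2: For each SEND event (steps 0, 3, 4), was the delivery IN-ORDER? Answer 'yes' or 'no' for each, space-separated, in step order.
Answer: yes no yes

Derivation:
Step 0: SEND seq=2000 -> in-order
Step 3: SEND seq=2395 -> out-of-order
Step 4: SEND seq=5000 -> in-order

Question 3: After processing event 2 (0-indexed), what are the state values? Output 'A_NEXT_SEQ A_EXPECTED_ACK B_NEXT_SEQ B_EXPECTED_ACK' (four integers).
After event 0: A_seq=5000 A_ack=2199 B_seq=2199 B_ack=5000
After event 1: A_seq=5000 A_ack=2199 B_seq=2199 B_ack=5000
After event 2: A_seq=5000 A_ack=2199 B_seq=2395 B_ack=5000

5000 2199 2395 5000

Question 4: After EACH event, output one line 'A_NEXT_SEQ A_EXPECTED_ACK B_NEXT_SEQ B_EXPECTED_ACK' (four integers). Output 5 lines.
5000 2199 2199 5000
5000 2199 2199 5000
5000 2199 2395 5000
5000 2199 2593 5000
5050 2199 2593 5050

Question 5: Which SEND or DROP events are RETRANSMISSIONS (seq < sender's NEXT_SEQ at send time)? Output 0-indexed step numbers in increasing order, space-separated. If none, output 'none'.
Step 0: SEND seq=2000 -> fresh
Step 2: DROP seq=2199 -> fresh
Step 3: SEND seq=2395 -> fresh
Step 4: SEND seq=5000 -> fresh

Answer: none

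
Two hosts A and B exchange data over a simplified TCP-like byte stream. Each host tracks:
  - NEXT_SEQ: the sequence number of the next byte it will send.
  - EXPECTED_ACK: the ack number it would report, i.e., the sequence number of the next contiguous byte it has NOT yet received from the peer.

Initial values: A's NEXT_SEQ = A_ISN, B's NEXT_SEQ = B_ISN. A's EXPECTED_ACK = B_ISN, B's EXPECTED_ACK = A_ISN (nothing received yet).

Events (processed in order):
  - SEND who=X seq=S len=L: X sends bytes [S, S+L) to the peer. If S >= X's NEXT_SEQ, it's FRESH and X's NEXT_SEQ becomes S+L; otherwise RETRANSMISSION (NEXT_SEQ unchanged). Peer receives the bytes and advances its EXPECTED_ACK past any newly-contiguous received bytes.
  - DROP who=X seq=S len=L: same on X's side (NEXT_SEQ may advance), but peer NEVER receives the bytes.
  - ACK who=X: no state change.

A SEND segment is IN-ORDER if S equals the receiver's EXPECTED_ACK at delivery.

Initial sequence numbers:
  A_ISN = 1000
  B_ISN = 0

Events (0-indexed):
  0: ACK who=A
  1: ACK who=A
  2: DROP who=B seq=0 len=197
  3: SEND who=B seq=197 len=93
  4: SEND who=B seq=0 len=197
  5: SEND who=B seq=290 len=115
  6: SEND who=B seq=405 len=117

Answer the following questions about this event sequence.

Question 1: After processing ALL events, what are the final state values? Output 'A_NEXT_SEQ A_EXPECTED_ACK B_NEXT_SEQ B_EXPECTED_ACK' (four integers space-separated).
After event 0: A_seq=1000 A_ack=0 B_seq=0 B_ack=1000
After event 1: A_seq=1000 A_ack=0 B_seq=0 B_ack=1000
After event 2: A_seq=1000 A_ack=0 B_seq=197 B_ack=1000
After event 3: A_seq=1000 A_ack=0 B_seq=290 B_ack=1000
After event 4: A_seq=1000 A_ack=290 B_seq=290 B_ack=1000
After event 5: A_seq=1000 A_ack=405 B_seq=405 B_ack=1000
After event 6: A_seq=1000 A_ack=522 B_seq=522 B_ack=1000

Answer: 1000 522 522 1000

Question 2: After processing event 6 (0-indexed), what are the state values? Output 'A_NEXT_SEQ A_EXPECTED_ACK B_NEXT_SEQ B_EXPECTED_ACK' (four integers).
After event 0: A_seq=1000 A_ack=0 B_seq=0 B_ack=1000
After event 1: A_seq=1000 A_ack=0 B_seq=0 B_ack=1000
After event 2: A_seq=1000 A_ack=0 B_seq=197 B_ack=1000
After event 3: A_seq=1000 A_ack=0 B_seq=290 B_ack=1000
After event 4: A_seq=1000 A_ack=290 B_seq=290 B_ack=1000
After event 5: A_seq=1000 A_ack=405 B_seq=405 B_ack=1000
After event 6: A_seq=1000 A_ack=522 B_seq=522 B_ack=1000

1000 522 522 1000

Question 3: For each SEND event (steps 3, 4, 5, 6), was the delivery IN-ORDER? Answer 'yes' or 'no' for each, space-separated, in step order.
Answer: no yes yes yes

Derivation:
Step 3: SEND seq=197 -> out-of-order
Step 4: SEND seq=0 -> in-order
Step 5: SEND seq=290 -> in-order
Step 6: SEND seq=405 -> in-order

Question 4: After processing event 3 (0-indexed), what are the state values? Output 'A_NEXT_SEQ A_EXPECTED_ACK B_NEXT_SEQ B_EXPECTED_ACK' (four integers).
After event 0: A_seq=1000 A_ack=0 B_seq=0 B_ack=1000
After event 1: A_seq=1000 A_ack=0 B_seq=0 B_ack=1000
After event 2: A_seq=1000 A_ack=0 B_seq=197 B_ack=1000
After event 3: A_seq=1000 A_ack=0 B_seq=290 B_ack=1000

1000 0 290 1000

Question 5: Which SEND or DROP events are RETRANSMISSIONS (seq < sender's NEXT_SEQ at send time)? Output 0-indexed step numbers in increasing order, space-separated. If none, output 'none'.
Step 2: DROP seq=0 -> fresh
Step 3: SEND seq=197 -> fresh
Step 4: SEND seq=0 -> retransmit
Step 5: SEND seq=290 -> fresh
Step 6: SEND seq=405 -> fresh

Answer: 4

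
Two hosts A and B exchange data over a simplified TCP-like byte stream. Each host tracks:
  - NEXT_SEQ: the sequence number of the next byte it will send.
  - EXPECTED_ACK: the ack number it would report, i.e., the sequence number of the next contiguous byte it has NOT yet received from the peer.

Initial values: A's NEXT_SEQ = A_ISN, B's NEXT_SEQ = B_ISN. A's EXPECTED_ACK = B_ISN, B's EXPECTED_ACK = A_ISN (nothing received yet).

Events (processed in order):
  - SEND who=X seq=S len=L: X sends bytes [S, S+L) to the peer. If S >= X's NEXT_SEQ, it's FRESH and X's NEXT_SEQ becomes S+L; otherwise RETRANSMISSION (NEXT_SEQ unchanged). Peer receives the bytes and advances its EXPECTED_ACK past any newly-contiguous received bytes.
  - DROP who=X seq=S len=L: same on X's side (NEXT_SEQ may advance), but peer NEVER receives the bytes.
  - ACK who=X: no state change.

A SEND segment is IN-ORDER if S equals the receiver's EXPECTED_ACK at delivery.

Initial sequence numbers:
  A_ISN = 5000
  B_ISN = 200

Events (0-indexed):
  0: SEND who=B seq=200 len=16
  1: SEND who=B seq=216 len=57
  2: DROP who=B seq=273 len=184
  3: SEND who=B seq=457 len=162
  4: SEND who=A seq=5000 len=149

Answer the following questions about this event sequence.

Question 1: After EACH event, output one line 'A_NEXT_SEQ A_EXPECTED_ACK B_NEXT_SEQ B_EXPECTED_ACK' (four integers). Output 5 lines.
5000 216 216 5000
5000 273 273 5000
5000 273 457 5000
5000 273 619 5000
5149 273 619 5149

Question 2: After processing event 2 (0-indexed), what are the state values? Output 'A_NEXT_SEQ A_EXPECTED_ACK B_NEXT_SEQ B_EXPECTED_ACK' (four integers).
After event 0: A_seq=5000 A_ack=216 B_seq=216 B_ack=5000
After event 1: A_seq=5000 A_ack=273 B_seq=273 B_ack=5000
After event 2: A_seq=5000 A_ack=273 B_seq=457 B_ack=5000

5000 273 457 5000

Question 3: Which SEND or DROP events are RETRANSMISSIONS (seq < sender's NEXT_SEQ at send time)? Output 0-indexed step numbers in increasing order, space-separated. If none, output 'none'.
Step 0: SEND seq=200 -> fresh
Step 1: SEND seq=216 -> fresh
Step 2: DROP seq=273 -> fresh
Step 3: SEND seq=457 -> fresh
Step 4: SEND seq=5000 -> fresh

Answer: none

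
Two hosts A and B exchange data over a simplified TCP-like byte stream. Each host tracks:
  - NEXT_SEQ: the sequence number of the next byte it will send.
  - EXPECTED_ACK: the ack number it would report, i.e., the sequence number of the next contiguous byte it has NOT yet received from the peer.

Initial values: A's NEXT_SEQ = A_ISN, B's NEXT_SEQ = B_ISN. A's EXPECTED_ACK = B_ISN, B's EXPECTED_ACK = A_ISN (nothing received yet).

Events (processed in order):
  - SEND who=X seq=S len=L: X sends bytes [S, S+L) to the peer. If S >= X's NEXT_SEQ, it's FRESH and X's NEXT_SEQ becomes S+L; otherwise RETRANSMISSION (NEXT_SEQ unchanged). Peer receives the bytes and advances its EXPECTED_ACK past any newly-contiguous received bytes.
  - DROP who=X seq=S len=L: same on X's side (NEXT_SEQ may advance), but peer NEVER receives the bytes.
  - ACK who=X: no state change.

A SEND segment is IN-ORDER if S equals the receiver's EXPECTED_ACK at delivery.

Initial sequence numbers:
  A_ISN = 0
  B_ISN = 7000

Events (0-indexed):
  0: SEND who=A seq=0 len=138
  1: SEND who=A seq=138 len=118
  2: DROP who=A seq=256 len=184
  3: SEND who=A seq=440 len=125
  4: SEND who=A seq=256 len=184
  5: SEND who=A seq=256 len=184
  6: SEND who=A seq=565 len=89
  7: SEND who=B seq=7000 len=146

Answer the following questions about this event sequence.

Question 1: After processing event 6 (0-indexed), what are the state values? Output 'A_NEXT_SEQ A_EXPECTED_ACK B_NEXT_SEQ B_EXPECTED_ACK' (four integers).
After event 0: A_seq=138 A_ack=7000 B_seq=7000 B_ack=138
After event 1: A_seq=256 A_ack=7000 B_seq=7000 B_ack=256
After event 2: A_seq=440 A_ack=7000 B_seq=7000 B_ack=256
After event 3: A_seq=565 A_ack=7000 B_seq=7000 B_ack=256
After event 4: A_seq=565 A_ack=7000 B_seq=7000 B_ack=565
After event 5: A_seq=565 A_ack=7000 B_seq=7000 B_ack=565
After event 6: A_seq=654 A_ack=7000 B_seq=7000 B_ack=654

654 7000 7000 654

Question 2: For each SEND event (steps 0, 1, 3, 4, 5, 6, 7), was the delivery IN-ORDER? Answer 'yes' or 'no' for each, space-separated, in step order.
Step 0: SEND seq=0 -> in-order
Step 1: SEND seq=138 -> in-order
Step 3: SEND seq=440 -> out-of-order
Step 4: SEND seq=256 -> in-order
Step 5: SEND seq=256 -> out-of-order
Step 6: SEND seq=565 -> in-order
Step 7: SEND seq=7000 -> in-order

Answer: yes yes no yes no yes yes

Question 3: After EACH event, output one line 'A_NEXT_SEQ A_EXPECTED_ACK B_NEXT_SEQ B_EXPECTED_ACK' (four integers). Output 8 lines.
138 7000 7000 138
256 7000 7000 256
440 7000 7000 256
565 7000 7000 256
565 7000 7000 565
565 7000 7000 565
654 7000 7000 654
654 7146 7146 654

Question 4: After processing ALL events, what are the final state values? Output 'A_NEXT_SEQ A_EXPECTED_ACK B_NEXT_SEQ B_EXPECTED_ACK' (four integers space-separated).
After event 0: A_seq=138 A_ack=7000 B_seq=7000 B_ack=138
After event 1: A_seq=256 A_ack=7000 B_seq=7000 B_ack=256
After event 2: A_seq=440 A_ack=7000 B_seq=7000 B_ack=256
After event 3: A_seq=565 A_ack=7000 B_seq=7000 B_ack=256
After event 4: A_seq=565 A_ack=7000 B_seq=7000 B_ack=565
After event 5: A_seq=565 A_ack=7000 B_seq=7000 B_ack=565
After event 6: A_seq=654 A_ack=7000 B_seq=7000 B_ack=654
After event 7: A_seq=654 A_ack=7146 B_seq=7146 B_ack=654

Answer: 654 7146 7146 654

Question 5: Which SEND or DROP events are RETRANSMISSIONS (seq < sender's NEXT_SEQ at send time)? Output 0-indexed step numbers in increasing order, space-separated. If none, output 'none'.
Answer: 4 5

Derivation:
Step 0: SEND seq=0 -> fresh
Step 1: SEND seq=138 -> fresh
Step 2: DROP seq=256 -> fresh
Step 3: SEND seq=440 -> fresh
Step 4: SEND seq=256 -> retransmit
Step 5: SEND seq=256 -> retransmit
Step 6: SEND seq=565 -> fresh
Step 7: SEND seq=7000 -> fresh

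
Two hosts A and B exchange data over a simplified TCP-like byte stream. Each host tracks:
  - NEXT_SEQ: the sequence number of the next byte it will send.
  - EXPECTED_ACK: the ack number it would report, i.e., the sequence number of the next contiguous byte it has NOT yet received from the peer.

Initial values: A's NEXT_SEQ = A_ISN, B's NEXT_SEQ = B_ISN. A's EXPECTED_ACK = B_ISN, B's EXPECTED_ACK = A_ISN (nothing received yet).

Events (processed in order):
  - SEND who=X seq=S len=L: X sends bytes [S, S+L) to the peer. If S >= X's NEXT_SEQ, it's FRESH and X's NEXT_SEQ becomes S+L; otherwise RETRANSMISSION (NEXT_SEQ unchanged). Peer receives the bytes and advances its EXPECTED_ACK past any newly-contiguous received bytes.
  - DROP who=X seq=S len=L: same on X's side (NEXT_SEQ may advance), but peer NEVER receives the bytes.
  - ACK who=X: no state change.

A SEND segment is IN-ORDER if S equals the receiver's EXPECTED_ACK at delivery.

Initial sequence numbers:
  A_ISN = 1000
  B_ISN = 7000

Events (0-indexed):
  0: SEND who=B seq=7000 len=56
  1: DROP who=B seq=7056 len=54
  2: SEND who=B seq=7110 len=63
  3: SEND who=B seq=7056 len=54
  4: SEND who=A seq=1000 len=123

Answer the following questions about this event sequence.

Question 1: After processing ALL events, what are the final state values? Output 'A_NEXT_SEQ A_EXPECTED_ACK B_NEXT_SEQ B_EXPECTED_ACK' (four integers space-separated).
After event 0: A_seq=1000 A_ack=7056 B_seq=7056 B_ack=1000
After event 1: A_seq=1000 A_ack=7056 B_seq=7110 B_ack=1000
After event 2: A_seq=1000 A_ack=7056 B_seq=7173 B_ack=1000
After event 3: A_seq=1000 A_ack=7173 B_seq=7173 B_ack=1000
After event 4: A_seq=1123 A_ack=7173 B_seq=7173 B_ack=1123

Answer: 1123 7173 7173 1123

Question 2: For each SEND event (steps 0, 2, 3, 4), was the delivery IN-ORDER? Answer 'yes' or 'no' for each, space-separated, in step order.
Answer: yes no yes yes

Derivation:
Step 0: SEND seq=7000 -> in-order
Step 2: SEND seq=7110 -> out-of-order
Step 3: SEND seq=7056 -> in-order
Step 4: SEND seq=1000 -> in-order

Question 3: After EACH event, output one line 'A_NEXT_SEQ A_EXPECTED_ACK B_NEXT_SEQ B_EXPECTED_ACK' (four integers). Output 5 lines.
1000 7056 7056 1000
1000 7056 7110 1000
1000 7056 7173 1000
1000 7173 7173 1000
1123 7173 7173 1123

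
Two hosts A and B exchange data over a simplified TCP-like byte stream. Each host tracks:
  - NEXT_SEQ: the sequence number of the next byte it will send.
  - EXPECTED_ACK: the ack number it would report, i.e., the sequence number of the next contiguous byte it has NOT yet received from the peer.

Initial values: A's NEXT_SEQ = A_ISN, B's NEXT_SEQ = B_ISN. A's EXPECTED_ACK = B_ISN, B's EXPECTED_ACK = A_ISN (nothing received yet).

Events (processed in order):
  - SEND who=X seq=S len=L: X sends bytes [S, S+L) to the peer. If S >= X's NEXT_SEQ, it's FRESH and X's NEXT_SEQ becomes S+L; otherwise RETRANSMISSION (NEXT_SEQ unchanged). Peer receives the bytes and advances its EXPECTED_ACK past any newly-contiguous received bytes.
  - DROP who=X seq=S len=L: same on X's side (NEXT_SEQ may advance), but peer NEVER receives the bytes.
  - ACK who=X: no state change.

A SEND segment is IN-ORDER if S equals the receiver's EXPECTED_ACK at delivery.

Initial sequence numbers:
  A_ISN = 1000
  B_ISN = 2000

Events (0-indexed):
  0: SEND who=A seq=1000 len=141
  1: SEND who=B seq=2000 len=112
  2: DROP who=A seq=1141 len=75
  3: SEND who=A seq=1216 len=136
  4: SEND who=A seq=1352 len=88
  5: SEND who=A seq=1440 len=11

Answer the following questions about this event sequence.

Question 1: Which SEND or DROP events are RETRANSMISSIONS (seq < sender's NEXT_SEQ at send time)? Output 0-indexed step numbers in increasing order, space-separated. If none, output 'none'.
Answer: none

Derivation:
Step 0: SEND seq=1000 -> fresh
Step 1: SEND seq=2000 -> fresh
Step 2: DROP seq=1141 -> fresh
Step 3: SEND seq=1216 -> fresh
Step 4: SEND seq=1352 -> fresh
Step 5: SEND seq=1440 -> fresh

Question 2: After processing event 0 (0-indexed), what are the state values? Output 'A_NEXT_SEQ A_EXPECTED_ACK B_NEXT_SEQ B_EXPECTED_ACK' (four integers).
After event 0: A_seq=1141 A_ack=2000 B_seq=2000 B_ack=1141

1141 2000 2000 1141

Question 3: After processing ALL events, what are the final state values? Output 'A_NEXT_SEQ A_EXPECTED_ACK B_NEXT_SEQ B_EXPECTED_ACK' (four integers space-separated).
Answer: 1451 2112 2112 1141

Derivation:
After event 0: A_seq=1141 A_ack=2000 B_seq=2000 B_ack=1141
After event 1: A_seq=1141 A_ack=2112 B_seq=2112 B_ack=1141
After event 2: A_seq=1216 A_ack=2112 B_seq=2112 B_ack=1141
After event 3: A_seq=1352 A_ack=2112 B_seq=2112 B_ack=1141
After event 4: A_seq=1440 A_ack=2112 B_seq=2112 B_ack=1141
After event 5: A_seq=1451 A_ack=2112 B_seq=2112 B_ack=1141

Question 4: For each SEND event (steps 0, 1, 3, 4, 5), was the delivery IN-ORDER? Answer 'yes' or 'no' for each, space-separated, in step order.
Step 0: SEND seq=1000 -> in-order
Step 1: SEND seq=2000 -> in-order
Step 3: SEND seq=1216 -> out-of-order
Step 4: SEND seq=1352 -> out-of-order
Step 5: SEND seq=1440 -> out-of-order

Answer: yes yes no no no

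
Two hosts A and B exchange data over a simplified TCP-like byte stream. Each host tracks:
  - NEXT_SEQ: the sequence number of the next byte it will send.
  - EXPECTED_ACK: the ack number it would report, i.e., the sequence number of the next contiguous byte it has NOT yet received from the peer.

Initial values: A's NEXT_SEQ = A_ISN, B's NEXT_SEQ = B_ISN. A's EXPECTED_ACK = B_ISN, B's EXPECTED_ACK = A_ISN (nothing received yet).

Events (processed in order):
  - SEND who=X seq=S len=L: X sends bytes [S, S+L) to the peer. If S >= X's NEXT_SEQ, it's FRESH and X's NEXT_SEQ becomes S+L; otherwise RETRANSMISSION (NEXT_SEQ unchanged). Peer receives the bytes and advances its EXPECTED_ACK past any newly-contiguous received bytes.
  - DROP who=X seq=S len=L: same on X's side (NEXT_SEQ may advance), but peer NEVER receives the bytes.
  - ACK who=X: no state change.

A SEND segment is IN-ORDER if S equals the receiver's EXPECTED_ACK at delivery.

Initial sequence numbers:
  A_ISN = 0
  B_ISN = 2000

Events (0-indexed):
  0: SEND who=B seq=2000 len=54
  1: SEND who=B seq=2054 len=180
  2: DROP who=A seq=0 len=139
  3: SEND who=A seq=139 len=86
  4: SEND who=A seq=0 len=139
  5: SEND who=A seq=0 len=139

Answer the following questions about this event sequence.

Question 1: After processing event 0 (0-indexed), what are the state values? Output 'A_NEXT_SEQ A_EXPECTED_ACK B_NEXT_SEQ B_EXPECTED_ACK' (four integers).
After event 0: A_seq=0 A_ack=2054 B_seq=2054 B_ack=0

0 2054 2054 0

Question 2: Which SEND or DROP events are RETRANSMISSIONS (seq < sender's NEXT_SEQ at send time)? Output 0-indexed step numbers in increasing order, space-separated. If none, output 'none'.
Step 0: SEND seq=2000 -> fresh
Step 1: SEND seq=2054 -> fresh
Step 2: DROP seq=0 -> fresh
Step 3: SEND seq=139 -> fresh
Step 4: SEND seq=0 -> retransmit
Step 5: SEND seq=0 -> retransmit

Answer: 4 5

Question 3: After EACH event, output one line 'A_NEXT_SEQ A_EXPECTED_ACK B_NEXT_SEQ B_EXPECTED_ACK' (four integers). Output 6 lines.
0 2054 2054 0
0 2234 2234 0
139 2234 2234 0
225 2234 2234 0
225 2234 2234 225
225 2234 2234 225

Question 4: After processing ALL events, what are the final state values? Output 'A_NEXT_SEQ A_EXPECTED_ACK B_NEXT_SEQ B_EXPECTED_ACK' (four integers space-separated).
After event 0: A_seq=0 A_ack=2054 B_seq=2054 B_ack=0
After event 1: A_seq=0 A_ack=2234 B_seq=2234 B_ack=0
After event 2: A_seq=139 A_ack=2234 B_seq=2234 B_ack=0
After event 3: A_seq=225 A_ack=2234 B_seq=2234 B_ack=0
After event 4: A_seq=225 A_ack=2234 B_seq=2234 B_ack=225
After event 5: A_seq=225 A_ack=2234 B_seq=2234 B_ack=225

Answer: 225 2234 2234 225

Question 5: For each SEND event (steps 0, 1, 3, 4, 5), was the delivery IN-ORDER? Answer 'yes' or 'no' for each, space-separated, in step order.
Step 0: SEND seq=2000 -> in-order
Step 1: SEND seq=2054 -> in-order
Step 3: SEND seq=139 -> out-of-order
Step 4: SEND seq=0 -> in-order
Step 5: SEND seq=0 -> out-of-order

Answer: yes yes no yes no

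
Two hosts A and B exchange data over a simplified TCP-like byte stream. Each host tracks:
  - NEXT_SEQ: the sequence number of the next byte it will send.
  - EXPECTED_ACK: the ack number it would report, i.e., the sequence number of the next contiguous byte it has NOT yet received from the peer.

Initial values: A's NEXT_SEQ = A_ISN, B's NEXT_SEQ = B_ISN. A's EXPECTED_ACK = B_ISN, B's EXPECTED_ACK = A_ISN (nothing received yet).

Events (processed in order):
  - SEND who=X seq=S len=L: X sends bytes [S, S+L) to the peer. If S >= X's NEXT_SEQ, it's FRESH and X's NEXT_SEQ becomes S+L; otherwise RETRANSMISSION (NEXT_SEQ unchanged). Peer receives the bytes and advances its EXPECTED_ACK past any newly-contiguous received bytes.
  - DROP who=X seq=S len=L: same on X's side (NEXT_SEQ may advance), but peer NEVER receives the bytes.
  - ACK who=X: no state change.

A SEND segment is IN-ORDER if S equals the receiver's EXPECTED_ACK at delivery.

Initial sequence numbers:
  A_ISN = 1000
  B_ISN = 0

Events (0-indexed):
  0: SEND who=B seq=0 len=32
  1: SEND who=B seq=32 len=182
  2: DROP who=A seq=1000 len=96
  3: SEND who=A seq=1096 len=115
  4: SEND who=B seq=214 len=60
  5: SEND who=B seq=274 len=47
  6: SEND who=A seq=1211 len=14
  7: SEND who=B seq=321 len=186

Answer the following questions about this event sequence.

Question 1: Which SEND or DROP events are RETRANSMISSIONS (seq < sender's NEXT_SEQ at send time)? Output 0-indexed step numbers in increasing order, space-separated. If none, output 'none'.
Answer: none

Derivation:
Step 0: SEND seq=0 -> fresh
Step 1: SEND seq=32 -> fresh
Step 2: DROP seq=1000 -> fresh
Step 3: SEND seq=1096 -> fresh
Step 4: SEND seq=214 -> fresh
Step 5: SEND seq=274 -> fresh
Step 6: SEND seq=1211 -> fresh
Step 7: SEND seq=321 -> fresh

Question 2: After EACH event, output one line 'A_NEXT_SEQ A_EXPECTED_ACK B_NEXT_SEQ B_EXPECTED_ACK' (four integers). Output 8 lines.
1000 32 32 1000
1000 214 214 1000
1096 214 214 1000
1211 214 214 1000
1211 274 274 1000
1211 321 321 1000
1225 321 321 1000
1225 507 507 1000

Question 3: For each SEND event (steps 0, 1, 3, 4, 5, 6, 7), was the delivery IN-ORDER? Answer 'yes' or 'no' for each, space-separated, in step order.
Answer: yes yes no yes yes no yes

Derivation:
Step 0: SEND seq=0 -> in-order
Step 1: SEND seq=32 -> in-order
Step 3: SEND seq=1096 -> out-of-order
Step 4: SEND seq=214 -> in-order
Step 5: SEND seq=274 -> in-order
Step 6: SEND seq=1211 -> out-of-order
Step 7: SEND seq=321 -> in-order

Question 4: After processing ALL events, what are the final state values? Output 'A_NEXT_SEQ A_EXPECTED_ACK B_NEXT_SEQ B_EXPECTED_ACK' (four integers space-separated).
After event 0: A_seq=1000 A_ack=32 B_seq=32 B_ack=1000
After event 1: A_seq=1000 A_ack=214 B_seq=214 B_ack=1000
After event 2: A_seq=1096 A_ack=214 B_seq=214 B_ack=1000
After event 3: A_seq=1211 A_ack=214 B_seq=214 B_ack=1000
After event 4: A_seq=1211 A_ack=274 B_seq=274 B_ack=1000
After event 5: A_seq=1211 A_ack=321 B_seq=321 B_ack=1000
After event 6: A_seq=1225 A_ack=321 B_seq=321 B_ack=1000
After event 7: A_seq=1225 A_ack=507 B_seq=507 B_ack=1000

Answer: 1225 507 507 1000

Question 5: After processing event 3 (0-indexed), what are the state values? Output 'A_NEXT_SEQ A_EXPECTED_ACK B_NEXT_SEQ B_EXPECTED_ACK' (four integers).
After event 0: A_seq=1000 A_ack=32 B_seq=32 B_ack=1000
After event 1: A_seq=1000 A_ack=214 B_seq=214 B_ack=1000
After event 2: A_seq=1096 A_ack=214 B_seq=214 B_ack=1000
After event 3: A_seq=1211 A_ack=214 B_seq=214 B_ack=1000

1211 214 214 1000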